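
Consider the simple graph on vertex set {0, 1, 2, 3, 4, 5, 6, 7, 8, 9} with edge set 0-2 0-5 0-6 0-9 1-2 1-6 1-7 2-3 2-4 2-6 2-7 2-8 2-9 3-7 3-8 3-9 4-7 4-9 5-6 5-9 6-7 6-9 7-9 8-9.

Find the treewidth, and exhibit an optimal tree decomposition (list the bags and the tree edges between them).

Each bag holds 4 vertices, so the decomposition has width 3, which upper-bounds the treewidth. Conversely, {1, 2, 6, 7} is a clique of size 4, and the vertices of any clique must share a bag in every tree decomposition; so some bag has ≥ 4 vertices and tw(G) ≥ 3. Combining the bounds, tw(G) = 3.

Treewidth 3.
One optimal decomposition is:
Bags: B1 = {2, 6, 7, 9}  B2 = {0, 2, 6, 9}  B3 = {0, 5, 6, 9}  B4 = {2, 3, 7, 9}  B5 = {2, 4, 7, 9}  B6 = {1, 2, 6, 7}  B7 = {2, 3, 8, 9}
Tree: B1–B2, B2–B3, B1–B4, B1–B5, B1–B6, B4–B7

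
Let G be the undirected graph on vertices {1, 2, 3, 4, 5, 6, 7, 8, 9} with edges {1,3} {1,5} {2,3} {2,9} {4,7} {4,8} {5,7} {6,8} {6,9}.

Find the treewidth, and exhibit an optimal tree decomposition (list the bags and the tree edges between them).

The largest bag has 3 vertices, giving width 2; this decomposition certifies tw(G) ≤ 2. The edges 3–2–9–6–8–4–7–5–1–3 form a cycle, so G is not a tree and its treewidth is at least 2. Hence tw(G) = 2 exactly.

Treewidth 2.
One such decomposition:
Bags: B1 = {2, 3, 9}  B2 = {3, 6, 9}  B3 = {3, 6, 8}  B4 = {3, 4, 8}  B5 = {3, 4, 7}  B6 = {3, 5, 7}  B7 = {1, 3, 5}
Tree: B1–B2, B2–B3, B3–B4, B4–B5, B5–B6, B6–B7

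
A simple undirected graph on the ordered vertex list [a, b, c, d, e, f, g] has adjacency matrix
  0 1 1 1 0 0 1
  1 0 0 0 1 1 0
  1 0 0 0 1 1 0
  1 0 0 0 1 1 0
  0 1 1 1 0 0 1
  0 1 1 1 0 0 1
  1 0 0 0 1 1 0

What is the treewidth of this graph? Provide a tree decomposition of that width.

Treewidth 3.
Bags: B1 = {a, b, e, f}  B2 = {a, e, f, g}  B3 = {a, c, e, f}  B4 = {a, d, e, f}
Tree: B1–B2, B2–B3, B3–B4

Every bag has size at most 4, so the width is 4 − 1 = 3 and tw(G) ≤ 3. For the lower bound: the 4 vertex sets {b,e}, {f,g}, {a}, {c} are disjoint, each induces a connected subgraph, and every pair is joined by at least one edge of G. Contracting each set to a single vertex therefore yields K_{4} as a minor, and since treewidth is minor-monotone, tw(G) ≥ tw(K_{4}) = 3. Combining the bounds, tw(G) = 3.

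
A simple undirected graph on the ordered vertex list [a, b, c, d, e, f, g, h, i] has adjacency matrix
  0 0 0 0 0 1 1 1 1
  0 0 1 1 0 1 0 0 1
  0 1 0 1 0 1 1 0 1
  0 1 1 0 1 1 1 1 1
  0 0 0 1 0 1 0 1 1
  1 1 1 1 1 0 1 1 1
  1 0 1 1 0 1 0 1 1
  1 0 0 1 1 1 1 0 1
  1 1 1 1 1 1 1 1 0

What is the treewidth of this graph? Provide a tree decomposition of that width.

The largest bag has 5 vertices, giving width 4; this decomposition certifies tw(G) ≤ 4. For the lower bound, the 5 vertices {d, f, g, h, i} are pairwise adjacent, and any tree decomposition puts a clique entirely inside one bag — forcing width ≥ 4. The upper and lower bounds meet at 4, so that is the treewidth.

Treewidth 4.
One such decomposition:
Bags: B1 = {c, d, f, g, i}  B2 = {d, f, g, h, i}  B3 = {a, f, g, h, i}  B4 = {d, e, f, h, i}  B5 = {b, c, d, f, i}
Tree: B1–B2, B2–B3, B2–B4, B1–B5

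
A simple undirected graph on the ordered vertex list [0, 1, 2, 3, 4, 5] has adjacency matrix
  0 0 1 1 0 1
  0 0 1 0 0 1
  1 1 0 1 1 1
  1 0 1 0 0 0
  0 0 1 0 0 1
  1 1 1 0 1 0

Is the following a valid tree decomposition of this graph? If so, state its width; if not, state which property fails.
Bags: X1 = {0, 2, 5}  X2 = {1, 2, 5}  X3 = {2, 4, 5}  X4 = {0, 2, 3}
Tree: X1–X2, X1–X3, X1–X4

Vertex coverage: the bags together contain {0, 1, 2, 3, 4, 5}, the full vertex set. Edge coverage: each edge of G has both endpoints in at least one bag. Running intersection: for every vertex, the bags containing it form a connected subtree. All three properties hold, so this is a valid tree decomposition of width max|bag| − 1 = 2, and hence tw(G) ≤ 2.

Yes; width 2.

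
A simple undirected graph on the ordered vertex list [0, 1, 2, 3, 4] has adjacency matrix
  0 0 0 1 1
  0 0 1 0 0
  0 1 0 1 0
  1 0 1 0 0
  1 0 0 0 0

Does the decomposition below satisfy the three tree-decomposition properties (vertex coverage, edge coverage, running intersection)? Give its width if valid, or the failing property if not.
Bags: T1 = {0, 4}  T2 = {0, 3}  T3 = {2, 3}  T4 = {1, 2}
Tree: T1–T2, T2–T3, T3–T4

Yes; width 1.

Every vertex of G appears in some bag (union = {0, 1, 2, 3, 4}); every edge is covered by a bag; and for each vertex v the set of bags containing v is connected in the bag tree. The decomposition is therefore valid. The largest bag has 2 vertices, so the width is 1.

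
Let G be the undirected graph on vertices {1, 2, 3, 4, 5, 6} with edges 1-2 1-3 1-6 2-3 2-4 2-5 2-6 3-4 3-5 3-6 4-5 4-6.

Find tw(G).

3

A width-3 tree decomposition is:
Bags: B1 = {2, 3, 4, 6}  B2 = {1, 2, 3, 6}  B3 = {2, 3, 4, 5}
Tree: B1–B2, B1–B3
The largest bag has 4 vertices, giving width 3; this decomposition certifies tw(G) ≤ 3. Conversely, {1, 2, 3, 6} is a clique of size 4, and the vertices of any clique must share a bag in every tree decomposition; so some bag has ≥ 4 vertices and tw(G) ≥ 3. Combining the bounds, tw(G) = 3.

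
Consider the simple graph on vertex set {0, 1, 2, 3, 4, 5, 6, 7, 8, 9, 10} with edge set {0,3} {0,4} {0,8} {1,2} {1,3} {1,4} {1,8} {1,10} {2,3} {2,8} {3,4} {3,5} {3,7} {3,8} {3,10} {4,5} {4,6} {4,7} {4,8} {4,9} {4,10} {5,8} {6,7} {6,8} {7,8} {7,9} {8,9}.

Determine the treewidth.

A width-3 tree decomposition is:
Bags: B1 = {1, 2, 3, 8}  B2 = {1, 3, 4, 8}  B3 = {0, 3, 4, 8}  B4 = {3, 4, 7, 8}  B5 = {1, 3, 4, 10}  B6 = {4, 6, 7, 8}  B7 = {4, 7, 8, 9}  B8 = {3, 4, 5, 8}
Tree: B1–B2, B2–B3, B2–B4, B2–B5, B4–B6, B6–B7, B2–B8
The largest bag has 4 vertices, giving width 3; this decomposition certifies tw(G) ≤ 3. Conversely, {1, 2, 3, 8} is a clique of size 4, and the vertices of any clique must share a bag in every tree decomposition; so some bag has ≥ 4 vertices and tw(G) ≥ 3. Therefore the treewidth is 3.

3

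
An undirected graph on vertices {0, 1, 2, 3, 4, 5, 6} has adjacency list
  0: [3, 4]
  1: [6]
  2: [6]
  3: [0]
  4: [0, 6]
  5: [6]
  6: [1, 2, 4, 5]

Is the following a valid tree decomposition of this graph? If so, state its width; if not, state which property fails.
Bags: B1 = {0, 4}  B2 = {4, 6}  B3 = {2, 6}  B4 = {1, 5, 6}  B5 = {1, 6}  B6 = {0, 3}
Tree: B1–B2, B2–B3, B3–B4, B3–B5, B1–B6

No — bags containing vertex 1 are not connected in the tree.

A tree decomposition must satisfy three properties: every vertex lies in some bag; for every edge, both endpoints lie together in some bag; and for every vertex, the bags containing it form a connected subtree. Here bags containing vertex 1 are not connected in the tree, so the decomposition is invalid.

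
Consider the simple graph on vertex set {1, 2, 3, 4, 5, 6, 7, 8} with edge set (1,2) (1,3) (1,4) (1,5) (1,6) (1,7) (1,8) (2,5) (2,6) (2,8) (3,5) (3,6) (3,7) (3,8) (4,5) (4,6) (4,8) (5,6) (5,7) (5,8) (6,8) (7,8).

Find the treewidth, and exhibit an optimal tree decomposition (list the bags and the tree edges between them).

The largest bag has 5 vertices, giving width 4; this decomposition certifies tw(G) ≤ 4. For the lower bound, the 5 vertices {1, 2, 5, 6, 8} are pairwise adjacent, and any tree decomposition puts a clique entirely inside one bag — forcing width ≥ 4. The upper and lower bounds meet at 4, so that is the treewidth.

Treewidth 4.
Bags: B1 = {1, 4, 5, 6, 8}  B2 = {1, 3, 5, 6, 8}  B3 = {1, 2, 5, 6, 8}  B4 = {1, 3, 5, 7, 8}
Tree: B1–B2, B2–B3, B2–B4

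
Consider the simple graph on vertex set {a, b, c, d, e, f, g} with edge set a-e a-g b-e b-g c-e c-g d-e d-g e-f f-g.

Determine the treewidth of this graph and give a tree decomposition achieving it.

Treewidth 2.
One such decomposition:
Bags: B1 = {b, e, g}  B2 = {e, f, g}  B3 = {d, e, g}  B4 = {a, e, g}  B5 = {c, e, g}
Tree: B1–B2, B2–B3, B3–B4, B4–B5

Every bag has size at most 3, so the width is 3 − 1 = 2 and tw(G) ≤ 2. Since g–b–e–f–g is a cycle in G, G is not acyclic. Forests are exactly the graphs of treewidth ≤ 1, so tw(G) ≥ 2. The upper and lower bounds meet at 2, so that is the treewidth.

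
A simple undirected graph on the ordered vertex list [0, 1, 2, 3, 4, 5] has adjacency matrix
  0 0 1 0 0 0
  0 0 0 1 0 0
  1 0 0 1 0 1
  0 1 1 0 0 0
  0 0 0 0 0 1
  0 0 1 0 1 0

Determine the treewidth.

A width-1 tree decomposition is:
Bags: B1 = {0, 2}  B2 = {2, 5}  B3 = {4, 5}  B4 = {2, 3}  B5 = {1, 3}
Tree: B1–B2, B2–B3, B1–B4, B4–B5
Each bag holds 2 vertices, so the decomposition has width 1, which upper-bounds the treewidth. Any graph with an edge has treewidth ≥ 1, and G has the edge 0–2. Hence tw(G) = 1 exactly.

1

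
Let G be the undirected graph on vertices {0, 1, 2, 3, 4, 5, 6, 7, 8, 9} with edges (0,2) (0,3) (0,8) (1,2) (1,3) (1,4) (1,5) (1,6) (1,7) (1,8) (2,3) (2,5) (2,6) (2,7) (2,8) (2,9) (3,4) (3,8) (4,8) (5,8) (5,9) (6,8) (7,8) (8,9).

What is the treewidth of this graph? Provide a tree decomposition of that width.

Treewidth 3.
Bags: B1 = {1, 3, 4, 8}  B2 = {1, 2, 3, 8}  B3 = {1, 2, 5, 8}  B4 = {1, 2, 6, 8}  B5 = {2, 5, 8, 9}  B6 = {1, 2, 7, 8}  B7 = {0, 2, 3, 8}
Tree: B1–B2, B2–B3, B2–B4, B3–B5, B2–B6, B2–B7

Every bag has size at most 4, so the width is 4 − 1 = 3 and tw(G) ≤ 3. For the lower bound, the 4 vertices {0, 2, 3, 8} are pairwise adjacent, and any tree decomposition puts a clique entirely inside one bag — forcing width ≥ 3. Therefore the treewidth is 3.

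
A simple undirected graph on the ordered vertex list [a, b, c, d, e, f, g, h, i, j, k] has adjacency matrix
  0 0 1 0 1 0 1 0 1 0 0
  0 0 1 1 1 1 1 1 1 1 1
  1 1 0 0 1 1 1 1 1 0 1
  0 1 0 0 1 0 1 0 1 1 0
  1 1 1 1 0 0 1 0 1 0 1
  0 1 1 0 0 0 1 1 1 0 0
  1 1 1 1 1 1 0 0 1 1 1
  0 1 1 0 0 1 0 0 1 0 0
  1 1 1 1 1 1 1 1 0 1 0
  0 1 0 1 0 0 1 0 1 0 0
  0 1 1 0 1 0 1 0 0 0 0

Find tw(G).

4

A width-4 tree decomposition is:
Bags: B1 = {b, c, e, g, i}  B2 = {b, c, f, g, i}  B3 = {a, c, e, g, i}  B4 = {b, c, f, h, i}  B5 = {b, c, e, g, k}  B6 = {b, d, e, g, i}  B7 = {b, d, g, i, j}
Tree: B1–B2, B1–B3, B2–B4, B1–B5, B1–B6, B6–B7
The largest bag has 5 vertices, giving width 4; this decomposition certifies tw(G) ≤ 4. For the lower bound, the 5 vertices {a, c, e, g, i} are pairwise adjacent, and any tree decomposition puts a clique entirely inside one bag — forcing width ≥ 4. Combining the bounds, tw(G) = 4.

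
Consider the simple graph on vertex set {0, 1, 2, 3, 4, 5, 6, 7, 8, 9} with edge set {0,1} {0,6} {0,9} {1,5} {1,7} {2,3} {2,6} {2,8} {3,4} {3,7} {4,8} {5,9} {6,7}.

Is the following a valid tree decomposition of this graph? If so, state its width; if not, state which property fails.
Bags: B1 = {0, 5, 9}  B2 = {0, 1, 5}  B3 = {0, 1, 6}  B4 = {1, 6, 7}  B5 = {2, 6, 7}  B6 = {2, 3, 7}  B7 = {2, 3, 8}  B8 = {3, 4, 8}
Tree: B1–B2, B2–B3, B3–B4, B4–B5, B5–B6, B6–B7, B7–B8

Yes; width 2.

Checking the three conditions: (i) the bags cover all of {0, 1, 2, 3, 4, 5, 6, 7, 8, 9}; (ii) for each edge, some bag contains both endpoints; (iii) the bags containing any fixed vertex form a subtree. All hold, so the decomposition is valid with width 3 − 1 = 2.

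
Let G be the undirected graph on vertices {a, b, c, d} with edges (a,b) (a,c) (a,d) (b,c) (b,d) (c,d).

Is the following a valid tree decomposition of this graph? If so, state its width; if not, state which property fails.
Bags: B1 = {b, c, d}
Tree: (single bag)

A tree decomposition must satisfy three properties: every vertex lies in some bag; for every edge, both endpoints lie together in some bag; and for every vertex, the bags containing it form a connected subtree. Here vertex a appears in no bag, so the decomposition is invalid.

No — vertex a appears in no bag.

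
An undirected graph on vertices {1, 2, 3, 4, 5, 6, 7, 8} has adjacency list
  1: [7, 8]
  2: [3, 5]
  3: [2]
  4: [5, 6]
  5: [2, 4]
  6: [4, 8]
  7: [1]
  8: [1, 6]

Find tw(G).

1

A width-1 tree decomposition is:
Bags: B1 = {1, 7}  B2 = {1, 8}  B3 = {6, 8}  B4 = {4, 6}  B5 = {4, 5}  B6 = {2, 5}  B7 = {2, 3}
Tree: B1–B2, B2–B3, B3–B4, B4–B5, B5–B6, B6–B7
Every bag has size at most 2, so the width is 2 − 1 = 1 and tw(G) ≤ 1. G has an edge, so its treewidth is at least 1. Combining the bounds, tw(G) = 1.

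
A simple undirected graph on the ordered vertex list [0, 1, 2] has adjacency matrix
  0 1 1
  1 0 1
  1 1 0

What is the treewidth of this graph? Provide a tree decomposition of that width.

Treewidth 2.
One optimal decomposition is:
Bags: B1 = {0, 1, 2}
Tree: (single bag)

With just one bag of size 3, the width is 3 − 1 = 2, so tw(G) ≤ 2. Conversely, {0, 1, 2} is a clique of size 3, and the vertices of any clique must share a bag in every tree decomposition; so some bag has ≥ 3 vertices and tw(G) ≥ 2. Therefore the treewidth is 2.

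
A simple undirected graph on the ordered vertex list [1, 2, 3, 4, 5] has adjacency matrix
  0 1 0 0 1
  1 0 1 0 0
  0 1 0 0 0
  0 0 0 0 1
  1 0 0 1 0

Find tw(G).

A width-1 tree decomposition is:
Bags: B1 = {4, 5}  B2 = {1, 5}  B3 = {1, 2}  B4 = {2, 3}
Tree: B1–B2, B2–B3, B3–B4
The largest bag has 2 vertices, giving width 1; this decomposition certifies tw(G) ≤ 1. Any graph with an edge has treewidth ≥ 1, and G has the edge 5–4. The upper and lower bounds meet at 1, so that is the treewidth.

1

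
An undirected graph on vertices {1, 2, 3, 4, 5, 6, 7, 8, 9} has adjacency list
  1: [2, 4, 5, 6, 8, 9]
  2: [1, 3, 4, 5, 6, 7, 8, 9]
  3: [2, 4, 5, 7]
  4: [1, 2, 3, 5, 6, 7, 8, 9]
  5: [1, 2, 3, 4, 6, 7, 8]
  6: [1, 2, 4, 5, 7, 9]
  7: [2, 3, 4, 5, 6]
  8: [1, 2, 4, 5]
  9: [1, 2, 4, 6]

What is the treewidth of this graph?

A width-4 tree decomposition is:
Bags: B1 = {2, 4, 5, 6, 7}  B2 = {1, 2, 4, 5, 6}  B3 = {1, 2, 4, 6, 9}  B4 = {2, 3, 4, 5, 7}  B5 = {1, 2, 4, 5, 8}
Tree: B1–B2, B2–B3, B1–B4, B2–B5
Every bag has size at most 5, so the width is 5 − 1 = 4 and tw(G) ≤ 4. On the other hand G contains the 5-clique {1, 2, 4, 6, 9}. A clique must lie in a single bag of any decomposition, so no decomposition can have width below 4. The upper and lower bounds meet at 4, so that is the treewidth.

4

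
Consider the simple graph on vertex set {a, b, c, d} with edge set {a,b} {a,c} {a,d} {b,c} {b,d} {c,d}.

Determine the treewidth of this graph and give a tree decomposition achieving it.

Treewidth 3.
Bags: B1 = {a, b, c, d}
Tree: (single bag)

With just one bag of size 4, the width is 4 − 1 = 3, so tw(G) ≤ 3. On the other hand G contains the 4-clique {a, b, c, d}. A clique must lie in a single bag of any decomposition, so no decomposition can have width below 3. Hence tw(G) = 3 exactly.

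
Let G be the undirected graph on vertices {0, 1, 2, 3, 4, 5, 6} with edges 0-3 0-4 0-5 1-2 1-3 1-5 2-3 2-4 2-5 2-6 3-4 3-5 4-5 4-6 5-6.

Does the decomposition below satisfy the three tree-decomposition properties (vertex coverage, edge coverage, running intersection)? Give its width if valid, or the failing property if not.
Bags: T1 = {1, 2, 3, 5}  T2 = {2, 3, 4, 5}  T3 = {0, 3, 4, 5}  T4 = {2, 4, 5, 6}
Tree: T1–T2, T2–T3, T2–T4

Every vertex of G appears in some bag (union = {0, 1, 2, 3, 4, 5, 6}); every edge is covered by a bag; and for each vertex v the set of bags containing v is connected in the bag tree. The decomposition is therefore valid. The largest bag has 4 vertices, so the width is 3.

Yes; width 3.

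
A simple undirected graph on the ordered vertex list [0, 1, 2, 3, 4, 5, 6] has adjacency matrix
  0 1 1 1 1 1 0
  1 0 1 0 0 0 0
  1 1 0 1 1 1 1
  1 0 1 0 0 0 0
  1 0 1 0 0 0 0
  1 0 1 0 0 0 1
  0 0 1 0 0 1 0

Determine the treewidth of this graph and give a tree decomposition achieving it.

Treewidth 2.
One such decomposition:
Bags: B1 = {0, 1, 2}  B2 = {0, 2, 3}  B3 = {0, 2, 4}  B4 = {0, 2, 5}  B5 = {2, 5, 6}
Tree: B1–B2, B1–B3, B3–B4, B4–B5

The largest bag has 3 vertices, giving width 2; this decomposition certifies tw(G) ≤ 2. For the lower bound, the 3 vertices {0, 1, 2} are pairwise adjacent, and any tree decomposition puts a clique entirely inside one bag — forcing width ≥ 2. Therefore the treewidth is 2.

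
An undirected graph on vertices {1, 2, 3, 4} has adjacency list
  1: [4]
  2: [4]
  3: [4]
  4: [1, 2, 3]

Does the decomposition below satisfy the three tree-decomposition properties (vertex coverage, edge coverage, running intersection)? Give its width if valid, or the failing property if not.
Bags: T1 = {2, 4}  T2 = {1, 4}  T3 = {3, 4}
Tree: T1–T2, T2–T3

Yes; width 1.

Every vertex of G appears in some bag (union = {1, 2, 3, 4}); every edge is covered by a bag; and for each vertex v the set of bags containing v is connected in the bag tree. The decomposition is therefore valid. The largest bag has 2 vertices, so the width is 1.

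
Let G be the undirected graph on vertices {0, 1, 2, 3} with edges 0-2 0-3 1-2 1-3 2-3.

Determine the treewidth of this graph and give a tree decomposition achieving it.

Each bag holds 3 vertices, so the decomposition has width 2, which upper-bounds the treewidth. On the other hand G contains the 3-clique {0, 2, 3}. A clique must lie in a single bag of any decomposition, so no decomposition can have width below 2. The upper and lower bounds meet at 2, so that is the treewidth.

Treewidth 2.
One optimal decomposition is:
Bags: B1 = {1, 2, 3}  B2 = {0, 2, 3}
Tree: B1–B2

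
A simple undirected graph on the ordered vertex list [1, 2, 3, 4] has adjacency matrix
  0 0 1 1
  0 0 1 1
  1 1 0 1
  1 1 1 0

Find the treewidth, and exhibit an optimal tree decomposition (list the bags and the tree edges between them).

Every bag has size at most 3, so the width is 3 − 1 = 2 and tw(G) ≤ 2. For the lower bound, the 3 vertices {1, 3, 4} are pairwise adjacent, and any tree decomposition puts a clique entirely inside one bag — forcing width ≥ 2. The upper and lower bounds meet at 2, so that is the treewidth.

Treewidth 2.
Bags: B1 = {2, 3, 4}  B2 = {1, 3, 4}
Tree: B1–B2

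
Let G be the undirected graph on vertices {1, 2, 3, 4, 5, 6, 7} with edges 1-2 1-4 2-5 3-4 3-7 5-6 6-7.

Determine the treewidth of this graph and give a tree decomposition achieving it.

Treewidth 2.
One optimal decomposition is:
Bags: B1 = {3, 6, 7}  B2 = {3, 5, 6}  B3 = {2, 3, 5}  B4 = {1, 2, 3}  B5 = {1, 3, 4}
Tree: B1–B2, B2–B3, B3–B4, B4–B5

Every bag has size at most 3, so the width is 3 − 1 = 2 and tw(G) ≤ 2. Since 3–7–6–5–2–1–4–3 is a cycle in G, G is not acyclic. Forests are exactly the graphs of treewidth ≤ 1, so tw(G) ≥ 2. Hence tw(G) = 2 exactly.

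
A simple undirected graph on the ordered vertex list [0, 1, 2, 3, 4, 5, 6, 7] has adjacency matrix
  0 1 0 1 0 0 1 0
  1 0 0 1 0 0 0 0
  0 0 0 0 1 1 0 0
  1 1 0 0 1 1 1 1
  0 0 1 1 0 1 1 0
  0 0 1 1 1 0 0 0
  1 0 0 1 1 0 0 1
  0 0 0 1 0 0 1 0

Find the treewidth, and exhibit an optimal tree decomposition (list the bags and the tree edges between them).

Every bag has size at most 3, so the width is 3 − 1 = 2 and tw(G) ≤ 2. For the lower bound, the 3 vertices {2, 4, 5} are pairwise adjacent, and any tree decomposition puts a clique entirely inside one bag — forcing width ≥ 2. Therefore the treewidth is 2.

Treewidth 2.
Bags: B1 = {0, 3, 6}  B2 = {0, 1, 3}  B3 = {3, 6, 7}  B4 = {3, 4, 6}  B5 = {3, 4, 5}  B6 = {2, 4, 5}
Tree: B1–B2, B1–B3, B1–B4, B4–B5, B5–B6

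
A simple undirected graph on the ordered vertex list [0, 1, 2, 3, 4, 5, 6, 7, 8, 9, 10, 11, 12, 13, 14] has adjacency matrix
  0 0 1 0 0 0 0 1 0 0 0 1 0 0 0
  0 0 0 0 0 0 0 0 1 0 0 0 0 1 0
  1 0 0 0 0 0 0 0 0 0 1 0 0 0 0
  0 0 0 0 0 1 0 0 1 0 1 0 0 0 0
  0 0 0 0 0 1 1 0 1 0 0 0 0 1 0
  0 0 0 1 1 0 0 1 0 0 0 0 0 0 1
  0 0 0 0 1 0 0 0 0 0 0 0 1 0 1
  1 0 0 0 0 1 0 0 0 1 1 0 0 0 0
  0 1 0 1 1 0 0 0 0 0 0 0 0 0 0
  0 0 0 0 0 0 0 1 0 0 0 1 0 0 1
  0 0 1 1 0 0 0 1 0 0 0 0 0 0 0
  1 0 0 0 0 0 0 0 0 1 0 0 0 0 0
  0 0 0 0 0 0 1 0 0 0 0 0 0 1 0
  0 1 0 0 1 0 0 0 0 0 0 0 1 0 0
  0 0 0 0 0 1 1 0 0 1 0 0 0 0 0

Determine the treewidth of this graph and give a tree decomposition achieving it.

Treewidth 3.
One such decomposition:
Bags: B1 = {0, 2, 9, 11}  B2 = {0, 2, 7, 9}  B3 = {2, 7, 9, 10}  B4 = {7, 9, 10, 14}  B5 = {5, 7, 10, 14}  B6 = {3, 5, 10, 14}  B7 = {3, 5, 6, 14}  B8 = {3, 4, 5, 6}  B9 = {3, 4, 6, 8}  B10 = {4, 6, 8, 12}  B11 = {4, 8, 12, 13}  B12 = {1, 8, 12, 13}
Tree: B1–B2, B2–B3, B3–B4, B4–B5, B5–B6, B6–B7, B7–B8, B8–B9, B9–B10, B10–B11, B11–B12

Every bag has size at most 4, so the width is 4 − 1 = 3 and tw(G) ≤ 3. For the lower bound: the 4 vertex sets {0,2,11}, {9}, {7}, {3,5,10,14} are disjoint, each induces a connected subgraph, and every pair is joined by at least one edge of G. Contracting each set to a single vertex therefore yields K_{4} as a minor, and since treewidth is minor-monotone, tw(G) ≥ tw(K_{4}) = 3. Hence tw(G) = 3 exactly.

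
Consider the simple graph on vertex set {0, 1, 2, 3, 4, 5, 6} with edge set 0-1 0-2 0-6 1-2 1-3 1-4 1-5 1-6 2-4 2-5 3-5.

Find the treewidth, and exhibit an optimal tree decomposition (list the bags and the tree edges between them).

Treewidth 2.
Bags: B1 = {1, 2, 4}  B2 = {1, 2, 5}  B3 = {1, 3, 5}  B4 = {0, 1, 2}  B5 = {0, 1, 6}
Tree: B1–B2, B2–B3, B2–B4, B4–B5

Each bag holds 3 vertices, so the decomposition has width 2, which upper-bounds the treewidth. For the lower bound, the 3 vertices {0, 1, 2} are pairwise adjacent, and any tree decomposition puts a clique entirely inside one bag — forcing width ≥ 2. The upper and lower bounds meet at 2, so that is the treewidth.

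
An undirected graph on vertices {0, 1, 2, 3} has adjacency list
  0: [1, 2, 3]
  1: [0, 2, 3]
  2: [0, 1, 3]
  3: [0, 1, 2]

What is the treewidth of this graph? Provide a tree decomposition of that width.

Treewidth 3.
One optimal decomposition is:
Bags: B1 = {0, 1, 2, 3}
Tree: (single bag)

With just one bag of size 4, the width is 4 − 1 = 3, so tw(G) ≤ 3. For the lower bound, the 4 vertices {0, 1, 2, 3} are pairwise adjacent, and any tree decomposition puts a clique entirely inside one bag — forcing width ≥ 3. Therefore the treewidth is 3.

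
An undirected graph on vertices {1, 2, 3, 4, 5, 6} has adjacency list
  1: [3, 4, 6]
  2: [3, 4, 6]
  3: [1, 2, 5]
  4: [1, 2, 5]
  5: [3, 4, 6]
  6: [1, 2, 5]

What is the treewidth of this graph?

3

A width-3 tree decomposition is:
Bags: B1 = {2, 3, 4, 6}  B2 = {1, 3, 4, 6}  B3 = {3, 4, 5, 6}
Tree: B1–B2, B2–B3
Each bag holds 4 vertices, so the decomposition has width 3, which upper-bounds the treewidth. For the lower bound: the 4 vertex sets {2,6}, {1,3}, {4}, {5} are disjoint, each induces a connected subgraph, and every pair is joined by at least one edge of G. Contracting each set to a single vertex therefore yields K_{4} as a minor, and since treewidth is minor-monotone, tw(G) ≥ tw(K_{4}) = 3. The upper and lower bounds meet at 3, so that is the treewidth.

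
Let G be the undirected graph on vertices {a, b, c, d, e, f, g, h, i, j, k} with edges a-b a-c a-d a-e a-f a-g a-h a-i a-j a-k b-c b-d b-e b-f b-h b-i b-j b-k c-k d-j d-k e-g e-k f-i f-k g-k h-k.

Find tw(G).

A width-3 tree decomposition is:
Bags: B1 = {a, b, d, k}  B2 = {a, b, h, k}  B3 = {a, b, c, k}  B4 = {a, b, f, k}  B5 = {a, b, e, k}  B6 = {a, b, d, j}  B7 = {a, e, g, k}  B8 = {a, b, f, i}
Tree: B1–B2, B2–B3, B1–B4, B3–B5, B1–B6, B5–B7, B4–B8
Every bag has size at most 4, so the width is 4 − 1 = 3 and tw(G) ≤ 3. On the other hand G contains the 4-clique {a, e, g, k}. A clique must lie in a single bag of any decomposition, so no decomposition can have width below 3. Hence tw(G) = 3 exactly.

3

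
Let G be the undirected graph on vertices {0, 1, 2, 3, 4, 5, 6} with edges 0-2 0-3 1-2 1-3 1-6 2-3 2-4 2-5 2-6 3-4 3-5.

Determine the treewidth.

2

A width-2 tree decomposition is:
Bags: B1 = {2, 3, 5}  B2 = {2, 3, 4}  B3 = {0, 2, 3}  B4 = {1, 2, 3}  B5 = {1, 2, 6}
Tree: B1–B2, B2–B3, B2–B4, B4–B5
The largest bag has 3 vertices, giving width 2; this decomposition certifies tw(G) ≤ 2. On the other hand G contains the 3-clique {0, 2, 3}. A clique must lie in a single bag of any decomposition, so no decomposition can have width below 2. The upper and lower bounds meet at 2, so that is the treewidth.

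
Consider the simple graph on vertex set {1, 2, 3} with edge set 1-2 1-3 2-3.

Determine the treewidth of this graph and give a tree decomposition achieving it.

A single bag containing all 3 vertices is trivially a valid decomposition of width 2. On the other hand G contains the 3-clique {1, 2, 3}. A clique must lie in a single bag of any decomposition, so no decomposition can have width below 2. Therefore the treewidth is 2.

Treewidth 2.
One optimal decomposition is:
Bags: B1 = {1, 2, 3}
Tree: (single bag)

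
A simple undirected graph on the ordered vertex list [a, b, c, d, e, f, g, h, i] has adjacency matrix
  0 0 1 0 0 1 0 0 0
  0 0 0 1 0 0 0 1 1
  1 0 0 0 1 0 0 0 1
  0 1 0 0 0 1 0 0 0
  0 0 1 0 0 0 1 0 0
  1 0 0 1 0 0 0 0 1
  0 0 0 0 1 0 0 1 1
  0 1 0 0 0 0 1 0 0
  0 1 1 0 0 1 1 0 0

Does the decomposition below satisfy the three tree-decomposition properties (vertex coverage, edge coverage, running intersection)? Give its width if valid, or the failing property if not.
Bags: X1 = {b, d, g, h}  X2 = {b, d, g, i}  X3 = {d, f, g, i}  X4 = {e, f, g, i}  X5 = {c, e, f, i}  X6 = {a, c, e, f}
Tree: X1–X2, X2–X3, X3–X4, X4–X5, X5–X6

Vertex coverage: the bags together contain {a, b, c, d, e, f, g, h, i}, the full vertex set. Edge coverage: each edge of G has both endpoints in at least one bag. Running intersection: for every vertex, the bags containing it form a connected subtree. All three properties hold, so this is a valid tree decomposition of width max|bag| − 1 = 3, and hence tw(G) ≤ 3.

Yes; width 3.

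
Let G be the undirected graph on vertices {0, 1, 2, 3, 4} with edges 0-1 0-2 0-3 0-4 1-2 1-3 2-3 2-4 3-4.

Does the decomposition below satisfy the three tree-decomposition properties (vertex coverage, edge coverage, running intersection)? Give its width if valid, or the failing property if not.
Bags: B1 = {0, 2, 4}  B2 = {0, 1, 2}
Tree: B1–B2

No — vertex 3 appears in no bag.

A tree decomposition must satisfy three properties: every vertex lies in some bag; for every edge, both endpoints lie together in some bag; and for every vertex, the bags containing it form a connected subtree. Here vertex 3 appears in no bag, so the decomposition is invalid.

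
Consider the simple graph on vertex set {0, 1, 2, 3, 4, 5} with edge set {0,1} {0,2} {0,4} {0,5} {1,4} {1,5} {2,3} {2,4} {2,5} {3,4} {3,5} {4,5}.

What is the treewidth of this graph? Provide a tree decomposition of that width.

Every bag has size at most 4, so the width is 4 − 1 = 3 and tw(G) ≤ 3. On the other hand G contains the 4-clique {0, 1, 4, 5}. A clique must lie in a single bag of any decomposition, so no decomposition can have width below 3. The upper and lower bounds meet at 3, so that is the treewidth.

Treewidth 3.
One such decomposition:
Bags: B1 = {0, 2, 4, 5}  B2 = {0, 1, 4, 5}  B3 = {2, 3, 4, 5}
Tree: B1–B2, B1–B3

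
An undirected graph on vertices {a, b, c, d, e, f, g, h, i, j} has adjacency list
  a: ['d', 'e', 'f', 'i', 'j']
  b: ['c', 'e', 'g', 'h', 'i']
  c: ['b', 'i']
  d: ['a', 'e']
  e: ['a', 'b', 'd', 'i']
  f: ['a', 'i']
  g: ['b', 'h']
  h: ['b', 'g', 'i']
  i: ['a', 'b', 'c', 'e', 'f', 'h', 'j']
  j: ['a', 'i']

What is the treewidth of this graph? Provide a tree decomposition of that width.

Treewidth 2.
Bags: B1 = {b, e, i}  B2 = {b, c, i}  B3 = {a, e, i}  B4 = {a, i, j}  B5 = {a, f, i}  B6 = {a, d, e}  B7 = {b, h, i}  B8 = {b, g, h}
Tree: B1–B2, B1–B3, B3–B4, B4–B5, B3–B6, B1–B7, B7–B8

Each bag holds 3 vertices, so the decomposition has width 2, which upper-bounds the treewidth. Conversely, {a, d, e} is a clique of size 3, and the vertices of any clique must share a bag in every tree decomposition; so some bag has ≥ 3 vertices and tw(G) ≥ 2. Combining the bounds, tw(G) = 2.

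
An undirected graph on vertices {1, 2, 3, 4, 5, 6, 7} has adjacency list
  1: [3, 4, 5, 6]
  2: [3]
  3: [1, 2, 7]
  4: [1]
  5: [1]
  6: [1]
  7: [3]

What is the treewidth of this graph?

A width-1 tree decomposition is:
Bags: B1 = {2, 3}  B2 = {1, 3}  B3 = {3, 7}  B4 = {1, 5}  B5 = {1, 4}  B6 = {1, 6}
Tree: B1–B2, B1–B3, B2–B4, B2–B5, B2–B6
Every bag has size at most 2, so the width is 2 − 1 = 1 and tw(G) ≤ 1. Since G has at least one edge (e.g. 2–3), it is not an edgeless graph, so tw(G) ≥ 1. Combining the bounds, tw(G) = 1.

1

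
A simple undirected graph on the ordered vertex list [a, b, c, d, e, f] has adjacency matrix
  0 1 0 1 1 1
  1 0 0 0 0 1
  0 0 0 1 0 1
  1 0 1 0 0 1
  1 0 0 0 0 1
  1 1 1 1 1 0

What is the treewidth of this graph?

2

A width-2 tree decomposition is:
Bags: B1 = {a, e, f}  B2 = {a, d, f}  B3 = {a, b, f}  B4 = {c, d, f}
Tree: B1–B2, B1–B3, B2–B4
Every bag has size at most 3, so the width is 3 − 1 = 2 and tw(G) ≤ 2. On the other hand G contains the 3-clique {c, d, f}. A clique must lie in a single bag of any decomposition, so no decomposition can have width below 2. Hence tw(G) = 2 exactly.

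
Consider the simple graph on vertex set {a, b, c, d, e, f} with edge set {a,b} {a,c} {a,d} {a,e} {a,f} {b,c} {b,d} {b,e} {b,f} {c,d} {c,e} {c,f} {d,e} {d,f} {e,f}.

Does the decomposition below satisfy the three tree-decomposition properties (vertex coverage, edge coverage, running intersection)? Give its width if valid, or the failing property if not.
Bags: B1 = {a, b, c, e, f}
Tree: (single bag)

A tree decomposition must satisfy three properties: every vertex lies in some bag; for every edge, both endpoints lie together in some bag; and for every vertex, the bags containing it form a connected subtree. Here vertex d appears in no bag, so the decomposition is invalid.

No — vertex d appears in no bag.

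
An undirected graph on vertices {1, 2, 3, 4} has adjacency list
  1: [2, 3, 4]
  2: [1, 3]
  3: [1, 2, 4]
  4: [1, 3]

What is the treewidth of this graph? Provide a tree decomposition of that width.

Treewidth 2.
One such decomposition:
Bags: B1 = {1, 2, 3}  B2 = {1, 3, 4}
Tree: B1–B2

Every bag has size at most 3, so the width is 3 − 1 = 2 and tw(G) ≤ 2. For the lower bound, the 3 vertices {1, 2, 3} are pairwise adjacent, and any tree decomposition puts a clique entirely inside one bag — forcing width ≥ 2. Hence tw(G) = 2 exactly.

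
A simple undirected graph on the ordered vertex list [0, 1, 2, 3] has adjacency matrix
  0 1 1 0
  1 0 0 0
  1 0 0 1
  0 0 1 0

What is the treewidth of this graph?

1

A width-1 tree decomposition is:
Bags: B1 = {0, 1}  B2 = {0, 2}  B3 = {2, 3}
Tree: B1–B2, B2–B3
The largest bag has 2 vertices, giving width 1; this decomposition certifies tw(G) ≤ 1. G has an edge, so its treewidth is at least 1. The upper and lower bounds meet at 1, so that is the treewidth.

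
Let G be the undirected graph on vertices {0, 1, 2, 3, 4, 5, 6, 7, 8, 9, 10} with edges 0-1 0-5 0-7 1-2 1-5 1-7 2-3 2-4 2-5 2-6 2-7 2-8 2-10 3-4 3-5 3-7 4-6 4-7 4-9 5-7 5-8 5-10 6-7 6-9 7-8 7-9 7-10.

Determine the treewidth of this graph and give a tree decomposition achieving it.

The largest bag has 4 vertices, giving width 3; this decomposition certifies tw(G) ≤ 3. Conversely, {0, 1, 5, 7} is a clique of size 4, and the vertices of any clique must share a bag in every tree decomposition; so some bag has ≥ 4 vertices and tw(G) ≥ 3. Therefore the treewidth is 3.

Treewidth 3.
One optimal decomposition is:
Bags: B1 = {1, 2, 5, 7}  B2 = {2, 3, 5, 7}  B3 = {2, 5, 7, 8}  B4 = {2, 5, 7, 10}  B5 = {0, 1, 5, 7}  B6 = {2, 3, 4, 7}  B7 = {2, 4, 6, 7}  B8 = {4, 6, 7, 9}
Tree: B1–B2, B2–B3, B1–B4, B1–B5, B2–B6, B6–B7, B7–B8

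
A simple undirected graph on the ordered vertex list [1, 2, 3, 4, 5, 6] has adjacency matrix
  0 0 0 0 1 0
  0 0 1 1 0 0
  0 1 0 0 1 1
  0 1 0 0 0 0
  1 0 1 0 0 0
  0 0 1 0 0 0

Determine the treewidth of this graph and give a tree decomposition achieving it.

Every bag has size at most 2, so the width is 2 − 1 = 1 and tw(G) ≤ 1. Since G has at least one edge (e.g. 3–2), it is not an edgeless graph, so tw(G) ≥ 1. Therefore the treewidth is 1.

Treewidth 1.
One such decomposition:
Bags: B1 = {2, 3}  B2 = {3, 5}  B3 = {3, 6}  B4 = {2, 4}  B5 = {1, 5}
Tree: B1–B2, B1–B3, B1–B4, B2–B5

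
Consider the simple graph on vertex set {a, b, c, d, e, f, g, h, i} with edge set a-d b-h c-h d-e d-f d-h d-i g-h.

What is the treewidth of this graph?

A width-1 tree decomposition is:
Bags: B1 = {b, h}  B2 = {c, h}  B3 = {d, h}  B4 = {d, f}  B5 = {d, e}  B6 = {g, h}  B7 = {a, d}  B8 = {d, i}
Tree: B1–B2, B1–B3, B3–B4, B4–B5, B2–B6, B3–B7, B7–B8
Each bag holds 2 vertices, so the decomposition has width 1, which upper-bounds the treewidth. Since G has at least one edge (e.g. h–b), it is not an edgeless graph, so tw(G) ≥ 1. Therefore the treewidth is 1.

1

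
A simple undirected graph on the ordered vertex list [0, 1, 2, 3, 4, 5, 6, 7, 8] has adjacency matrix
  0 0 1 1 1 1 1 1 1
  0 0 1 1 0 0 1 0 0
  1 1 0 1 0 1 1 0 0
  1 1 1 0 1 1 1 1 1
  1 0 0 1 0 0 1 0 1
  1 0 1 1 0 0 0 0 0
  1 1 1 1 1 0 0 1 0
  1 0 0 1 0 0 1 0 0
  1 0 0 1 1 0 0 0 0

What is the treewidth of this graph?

A width-3 tree decomposition is:
Bags: B1 = {0, 3, 6, 7}  B2 = {0, 3, 4, 6}  B3 = {0, 2, 3, 6}  B4 = {1, 2, 3, 6}  B5 = {0, 2, 3, 5}  B6 = {0, 3, 4, 8}
Tree: B1–B2, B2–B3, B3–B4, B3–B5, B2–B6
Each bag holds 4 vertices, so the decomposition has width 3, which upper-bounds the treewidth. Conversely, {0, 3, 4, 8} is a clique of size 4, and the vertices of any clique must share a bag in every tree decomposition; so some bag has ≥ 4 vertices and tw(G) ≥ 3. Therefore the treewidth is 3.

3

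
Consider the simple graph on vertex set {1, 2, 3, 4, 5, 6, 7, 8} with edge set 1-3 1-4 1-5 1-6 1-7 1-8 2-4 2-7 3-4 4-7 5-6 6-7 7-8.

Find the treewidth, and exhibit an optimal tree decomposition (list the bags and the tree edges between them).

Each bag holds 3 vertices, so the decomposition has width 2, which upper-bounds the treewidth. On the other hand G contains the 3-clique {1, 3, 4}. A clique must lie in a single bag of any decomposition, so no decomposition can have width below 2. Combining the bounds, tw(G) = 2.

Treewidth 2.
Bags: B1 = {2, 4, 7}  B2 = {1, 4, 7}  B3 = {1, 6, 7}  B4 = {1, 7, 8}  B5 = {1, 3, 4}  B6 = {1, 5, 6}
Tree: B1–B2, B2–B3, B3–B4, B2–B5, B3–B6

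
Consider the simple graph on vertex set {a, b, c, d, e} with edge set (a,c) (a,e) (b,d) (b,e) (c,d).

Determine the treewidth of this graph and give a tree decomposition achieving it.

Treewidth 2.
One such decomposition:
Bags: B1 = {a, b, e}  B2 = {a, b, d}  B3 = {a, c, d}
Tree: B1–B2, B2–B3

Every bag has size at most 3, so the width is 3 − 1 = 2 and tw(G) ≤ 2. The edges a–e–b–d–c–a form a cycle, so G is not a tree and its treewidth is at least 2. The upper and lower bounds meet at 2, so that is the treewidth.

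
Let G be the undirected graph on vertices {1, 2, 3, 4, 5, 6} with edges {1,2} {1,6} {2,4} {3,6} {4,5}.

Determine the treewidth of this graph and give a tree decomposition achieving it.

Every bag has size at most 2, so the width is 2 − 1 = 1 and tw(G) ≤ 1. G has an edge, so its treewidth is at least 1. Hence tw(G) = 1 exactly.

Treewidth 1.
One optimal decomposition is:
Bags: B1 = {3, 6}  B2 = {1, 6}  B3 = {1, 2}  B4 = {2, 4}  B5 = {4, 5}
Tree: B1–B2, B2–B3, B3–B4, B4–B5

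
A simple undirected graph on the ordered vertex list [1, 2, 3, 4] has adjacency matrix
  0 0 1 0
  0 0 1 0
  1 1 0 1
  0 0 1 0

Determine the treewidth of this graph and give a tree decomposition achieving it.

Every bag has size at most 2, so the width is 2 − 1 = 1 and tw(G) ≤ 1. Any graph with an edge has treewidth ≥ 1, and G has the edge 1–3. Combining the bounds, tw(G) = 1.

Treewidth 1.
One such decomposition:
Bags: B1 = {1, 3}  B2 = {3, 4}  B3 = {2, 3}
Tree: B1–B2, B1–B3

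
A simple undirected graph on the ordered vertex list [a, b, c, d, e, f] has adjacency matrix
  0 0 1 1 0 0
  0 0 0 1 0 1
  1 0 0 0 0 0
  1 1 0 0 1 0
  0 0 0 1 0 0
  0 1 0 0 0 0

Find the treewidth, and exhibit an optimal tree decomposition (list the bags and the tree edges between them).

Treewidth 1.
One optimal decomposition is:
Bags: B1 = {a, c}  B2 = {a, d}  B3 = {b, d}  B4 = {d, e}  B5 = {b, f}
Tree: B1–B2, B2–B3, B2–B4, B3–B5

Every bag has size at most 2, so the width is 2 − 1 = 1 and tw(G) ≤ 1. Any graph with an edge has treewidth ≥ 1, and G has the edge a–c. Combining the bounds, tw(G) = 1.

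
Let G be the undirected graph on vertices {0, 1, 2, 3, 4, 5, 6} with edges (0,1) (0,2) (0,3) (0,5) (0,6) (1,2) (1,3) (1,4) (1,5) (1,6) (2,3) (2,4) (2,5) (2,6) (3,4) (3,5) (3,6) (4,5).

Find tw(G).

4

A width-4 tree decomposition is:
Bags: B1 = {1, 2, 3, 4, 5}  B2 = {0, 1, 2, 3, 5}  B3 = {0, 1, 2, 3, 6}
Tree: B1–B2, B2–B3
Every bag has size at most 5, so the width is 5 − 1 = 4 and tw(G) ≤ 4. On the other hand G contains the 5-clique {0, 1, 2, 3, 5}. A clique must lie in a single bag of any decomposition, so no decomposition can have width below 4. The upper and lower bounds meet at 4, so that is the treewidth.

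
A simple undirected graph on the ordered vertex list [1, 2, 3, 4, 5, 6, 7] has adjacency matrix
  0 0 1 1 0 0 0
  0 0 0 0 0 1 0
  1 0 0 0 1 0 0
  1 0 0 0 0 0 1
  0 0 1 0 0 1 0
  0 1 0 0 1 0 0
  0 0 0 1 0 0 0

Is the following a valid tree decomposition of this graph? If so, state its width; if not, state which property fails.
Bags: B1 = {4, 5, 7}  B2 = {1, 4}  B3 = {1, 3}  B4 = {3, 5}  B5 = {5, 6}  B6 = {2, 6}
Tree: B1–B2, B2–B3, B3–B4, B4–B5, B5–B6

A tree decomposition must satisfy three properties: every vertex lies in some bag; for every edge, both endpoints lie together in some bag; and for every vertex, the bags containing it form a connected subtree. Here bags containing vertex 5 are not connected in the tree, so the decomposition is invalid.

No — bags containing vertex 5 are not connected in the tree.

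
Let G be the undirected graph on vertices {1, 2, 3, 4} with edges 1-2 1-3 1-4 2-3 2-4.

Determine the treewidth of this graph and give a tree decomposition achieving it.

Each bag holds 3 vertices, so the decomposition has width 2, which upper-bounds the treewidth. On the other hand G contains the 3-clique {1, 2, 3}. A clique must lie in a single bag of any decomposition, so no decomposition can have width below 2. The upper and lower bounds meet at 2, so that is the treewidth.

Treewidth 2.
One optimal decomposition is:
Bags: B1 = {1, 2, 3}  B2 = {1, 2, 4}
Tree: B1–B2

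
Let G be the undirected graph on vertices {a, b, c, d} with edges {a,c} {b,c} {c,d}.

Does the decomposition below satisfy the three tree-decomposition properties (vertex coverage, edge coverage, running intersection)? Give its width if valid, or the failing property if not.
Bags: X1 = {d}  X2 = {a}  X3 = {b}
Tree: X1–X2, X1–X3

No — vertex c appears in no bag.

A tree decomposition must satisfy three properties: every vertex lies in some bag; for every edge, both endpoints lie together in some bag; and for every vertex, the bags containing it form a connected subtree. Here vertex c appears in no bag, so the decomposition is invalid.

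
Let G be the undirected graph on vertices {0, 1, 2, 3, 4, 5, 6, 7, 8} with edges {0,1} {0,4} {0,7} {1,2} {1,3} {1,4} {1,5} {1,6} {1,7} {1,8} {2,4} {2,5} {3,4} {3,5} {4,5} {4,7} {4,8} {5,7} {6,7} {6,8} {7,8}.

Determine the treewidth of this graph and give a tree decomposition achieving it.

Every bag has size at most 4, so the width is 4 − 1 = 3 and tw(G) ≤ 3. On the other hand G contains the 4-clique {0, 1, 4, 7}. A clique must lie in a single bag of any decomposition, so no decomposition can have width below 3. The upper and lower bounds meet at 3, so that is the treewidth.

Treewidth 3.
One optimal decomposition is:
Bags: B1 = {1, 4, 5, 7}  B2 = {1, 4, 7, 8}  B3 = {1, 6, 7, 8}  B4 = {1, 2, 4, 5}  B5 = {0, 1, 4, 7}  B6 = {1, 3, 4, 5}
Tree: B1–B2, B2–B3, B1–B4, B2–B5, B1–B6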